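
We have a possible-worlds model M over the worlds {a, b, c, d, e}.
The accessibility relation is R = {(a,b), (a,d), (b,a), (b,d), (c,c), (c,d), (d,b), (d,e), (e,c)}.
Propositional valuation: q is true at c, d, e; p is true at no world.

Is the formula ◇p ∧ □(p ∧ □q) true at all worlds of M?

No

Recall that □ψ holds at a world iff ψ holds at every accessible world, and ◇ψ holds iff ψ holds at some accessible world.
Let φ = ◇p ∧ □(p ∧ □q). Evaluate φ at each world:
  a (successors {b, d}): φ is false.
  b (successors {a, d}): φ is false.
  c (successors {c, d}): φ is false.
  d (successors {b, e}): φ is false.
  e (successors {c}): φ is false.
Detail at a (counterexample):
  At a: ◇p is false, □(p ∧ □q) is false, so ◇p ∧ □(p ∧ □q) is false.
    At a: ◇p requires p at some successor in {b, d}.
      At b: p is false.
      At d: p is false.
    So ◇p is false at a.
    At a: □(p ∧ □q) requires p ∧ □q at every successor {b, d}.
      p ∧ □q fails at b, so □(p ∧ □q) is false at a.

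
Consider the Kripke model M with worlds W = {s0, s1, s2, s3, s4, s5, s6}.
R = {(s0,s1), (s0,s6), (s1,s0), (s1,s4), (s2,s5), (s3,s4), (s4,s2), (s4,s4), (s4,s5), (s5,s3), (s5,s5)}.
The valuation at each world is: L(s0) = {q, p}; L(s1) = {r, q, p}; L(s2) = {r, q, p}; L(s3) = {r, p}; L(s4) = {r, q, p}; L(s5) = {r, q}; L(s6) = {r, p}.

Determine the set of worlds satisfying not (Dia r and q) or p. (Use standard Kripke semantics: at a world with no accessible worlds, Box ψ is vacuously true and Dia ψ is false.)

Let φ = not (Dia r and q) or p. Evaluate φ at each world:
  s0 (successors {s1, s6}): φ is true.
  s1 (successors {s0, s4}): φ is true.
  s2 (successors {s5}): φ is true.
  s3 (successors {s4}): φ is true.
  s4 (successors {s2, s4, s5}): φ is true.
  s5 (successors {s3, s5}): φ is false.
  s6 (successors ∅): φ is true.
For instance, at s2:
  At s2: not (Dia r and q) is false, p is true, so not (Dia r and q) or p is true.
    At s2: Dia r and q is true, so not (Dia r and q) is false.
      At s2: Dia r is true, q is true, so Dia r and q is true.
Satisfying worlds: {s0, s1, s2, s3, s4, s6}

s0, s1, s2, s3, s4, s6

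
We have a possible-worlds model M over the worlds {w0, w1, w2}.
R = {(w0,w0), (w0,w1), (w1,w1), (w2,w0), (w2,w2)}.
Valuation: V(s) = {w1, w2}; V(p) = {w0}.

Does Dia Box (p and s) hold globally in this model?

No

Let φ = Dia Box (p and s). Evaluate φ at each world:
  w0 (successors {w0, w1}): φ is false.
  w1 (successors {w1}): φ is false.
  w2 (successors {w0, w2}): φ is false.
Detail at w0 (counterexample):
  At w0: Dia Box (p and s) requires Box (p and s) at some successor in {w0, w1}.
    At w0: Box (p and s) is false.
    At w1: Box (p and s) is false.
  So Dia Box (p and s) is false at w0.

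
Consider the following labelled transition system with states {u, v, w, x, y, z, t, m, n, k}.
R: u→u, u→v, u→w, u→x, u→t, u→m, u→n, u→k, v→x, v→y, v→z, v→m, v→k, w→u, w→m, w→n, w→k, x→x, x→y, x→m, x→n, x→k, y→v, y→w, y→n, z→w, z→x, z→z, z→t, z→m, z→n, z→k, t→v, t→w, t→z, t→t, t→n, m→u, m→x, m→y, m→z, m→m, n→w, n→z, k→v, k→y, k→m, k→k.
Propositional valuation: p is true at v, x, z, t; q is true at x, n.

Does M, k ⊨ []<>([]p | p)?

Yes

At k: []<>([]p | p) requires <>([]p | p) at every successor {v, y, m, k}.
  At v: <>([]p | p) is true.
  At y: <>([]p | p) is true.
  At m: <>([]p | p) is true.
  At k: <>([]p | p) is true.
So []<>([]p | p) is true at k.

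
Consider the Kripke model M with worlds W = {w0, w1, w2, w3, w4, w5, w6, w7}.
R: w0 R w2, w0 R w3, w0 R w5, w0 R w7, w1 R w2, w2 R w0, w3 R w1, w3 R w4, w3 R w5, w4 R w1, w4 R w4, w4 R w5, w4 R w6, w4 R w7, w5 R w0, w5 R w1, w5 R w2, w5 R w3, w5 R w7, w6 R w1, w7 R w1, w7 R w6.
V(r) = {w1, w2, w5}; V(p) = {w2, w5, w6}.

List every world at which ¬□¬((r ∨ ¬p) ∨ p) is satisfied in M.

w0, w1, w2, w3, w4, w5, w6, w7

Let φ = ¬□¬((r ∨ ¬p) ∨ p). Evaluate φ at each world:
  w0 (successors {w2, w3, w5, w7}): φ is true.
  w1 (successors {w2}): φ is true.
  w2 (successors {w0}): φ is true.
  w3 (successors {w1, w4, w5}): φ is true.
  w4 (successors {w1, w4, w5, w6, w7}): φ is true.
  w5 (successors {w0, w1, w2, w3, w7}): φ is true.
  w6 (successors {w1}): φ is true.
  w7 (successors {w1, w6}): φ is true.
For instance, at w6:
  At w6: □¬((r ∨ ¬p) ∨ p) is false, so ¬□¬((r ∨ ¬p) ∨ p) is true.
    At w6: □¬((r ∨ ¬p) ∨ p) requires ¬((r ∨ ¬p) ∨ p) at every successor {w1}.
      ¬((r ∨ ¬p) ∨ p) fails at w1, so □¬((r ∨ ¬p) ∨ p) is false at w6.
Satisfying worlds: {w0, w1, w2, w3, w4, w5, w6, w7}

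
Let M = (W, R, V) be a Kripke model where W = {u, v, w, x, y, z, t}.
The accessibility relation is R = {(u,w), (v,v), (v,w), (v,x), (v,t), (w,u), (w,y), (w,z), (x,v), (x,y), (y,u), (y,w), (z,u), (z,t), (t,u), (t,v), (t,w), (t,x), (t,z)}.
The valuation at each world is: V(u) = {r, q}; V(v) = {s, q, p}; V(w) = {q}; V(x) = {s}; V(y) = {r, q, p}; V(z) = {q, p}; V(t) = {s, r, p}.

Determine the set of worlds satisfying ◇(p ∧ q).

v, w, x, t

Let φ = ◇(p ∧ q). Evaluate φ at each world:
  u (successors {w}): φ is false.
  v (successors {v, w, x, t}): φ is true.
  w (successors {u, y, z}): φ is true.
  x (successors {v, y}): φ is true.
  y (successors {u, w}): φ is false.
  z (successors {u, t}): φ is false.
  t (successors {u, v, w, x, z}): φ is true.
For instance, at y:
  At y: ◇(p ∧ q) requires p ∧ q at some successor in {u, w}.
    At u: p ∧ q is false.
    At w: p ∧ q is false.
  So ◇(p ∧ q) is false at y.
Satisfying worlds: {v, w, x, t}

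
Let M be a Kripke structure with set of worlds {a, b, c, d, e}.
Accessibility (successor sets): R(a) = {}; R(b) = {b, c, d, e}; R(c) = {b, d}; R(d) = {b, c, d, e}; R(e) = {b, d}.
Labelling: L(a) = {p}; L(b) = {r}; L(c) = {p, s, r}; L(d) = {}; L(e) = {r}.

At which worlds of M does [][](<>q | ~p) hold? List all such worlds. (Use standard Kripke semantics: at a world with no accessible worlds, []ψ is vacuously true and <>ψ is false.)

a

Let φ = [][](<>q | ~p). Evaluate φ at each world:
  a (successors ∅): φ is true.
  b (successors {b, c, d, e}): φ is false.
  c (successors {b, d}): φ is false.
  d (successors {b, c, d, e}): φ is false.
  e (successors {b, d}): φ is false.
For instance, at b:
  At b: [][](<>q | ~p) requires [](<>q | ~p) at every successor {b, c, d, e}.
    [](<>q | ~p) fails at b, so [][](<>q | ~p) is false at b.
      At b: [](<>q | ~p) requires <>q | ~p at every successor {b, c, d, e}.
        <>q | ~p fails at c, so [](<>q | ~p) is false at b.
Satisfying worlds: {a}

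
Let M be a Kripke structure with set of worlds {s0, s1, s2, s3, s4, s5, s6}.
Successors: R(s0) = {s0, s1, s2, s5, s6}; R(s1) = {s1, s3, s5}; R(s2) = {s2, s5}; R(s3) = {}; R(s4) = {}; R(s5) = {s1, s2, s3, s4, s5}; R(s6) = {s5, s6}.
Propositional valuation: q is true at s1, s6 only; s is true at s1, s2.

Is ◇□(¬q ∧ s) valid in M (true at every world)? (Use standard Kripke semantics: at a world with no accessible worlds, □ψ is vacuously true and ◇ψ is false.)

No

Recall that □ψ holds at a world iff ψ holds at every accessible world, and ◇ψ holds iff ψ holds at some accessible world.
Let φ = ◇□(¬q ∧ s). Evaluate φ at each world:
  s0 (successors {s0, s1, s2, s5, s6}): φ is false.
  s1 (successors {s1, s3, s5}): φ is true.
  s2 (successors {s2, s5}): φ is false.
  s3 (successors ∅): φ is false.
  s4 (successors ∅): φ is false.
  s5 (successors {s1, s2, s3, s4, s5}): φ is true.
  s6 (successors {s5, s6}): φ is false.
Detail at s0 (counterexample):
  At s0: ◇□(¬q ∧ s) requires □(¬q ∧ s) at some successor in {s0, s1, s2, s5, s6}.
    At s0: □(¬q ∧ s) is false.
    At s1: □(¬q ∧ s) is false.
    At s2: □(¬q ∧ s) is false.
    At s5: □(¬q ∧ s) is false.
    At s6: □(¬q ∧ s) is false.
  So ◇□(¬q ∧ s) is false at s0.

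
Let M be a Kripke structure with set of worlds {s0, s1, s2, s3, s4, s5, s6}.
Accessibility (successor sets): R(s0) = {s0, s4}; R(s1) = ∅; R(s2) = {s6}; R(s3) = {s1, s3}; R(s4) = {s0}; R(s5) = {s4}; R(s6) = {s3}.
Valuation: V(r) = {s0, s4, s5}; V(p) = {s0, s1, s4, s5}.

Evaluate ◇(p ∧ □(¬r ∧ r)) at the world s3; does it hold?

Yes

At s3: ◇(p ∧ □(¬r ∧ r)) requires p ∧ □(¬r ∧ r) at some successor in {s1, s3}.
  p ∧ □(¬r ∧ r) holds at s1, so ◇(p ∧ □(¬r ∧ r)) is true at s3.
    At s1: p is true, □(¬r ∧ r) is true, so p ∧ □(¬r ∧ r) is true.
      At s1: no accessible worlds, so □(¬r ∧ r) holds vacuously.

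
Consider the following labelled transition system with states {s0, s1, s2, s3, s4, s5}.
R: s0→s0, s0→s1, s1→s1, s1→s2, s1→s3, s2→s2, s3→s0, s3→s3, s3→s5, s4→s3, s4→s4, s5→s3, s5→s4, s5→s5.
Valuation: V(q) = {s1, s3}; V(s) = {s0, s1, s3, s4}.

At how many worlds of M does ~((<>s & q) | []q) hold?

4

Recall that []ψ holds at a world iff ψ holds at every accessible world, and <>ψ holds iff ψ holds at some accessible world.
Let φ = ~((<>s & q) | []q). Evaluate φ at each world:
  s0 (successors {s0, s1}): φ is true.
  s1 (successors {s1, s2, s3}): φ is false.
  s2 (successors {s2}): φ is true.
  s3 (successors {s0, s3, s5}): φ is false.
  s4 (successors {s3, s4}): φ is true.
  s5 (successors {s3, s4, s5}): φ is true.
For instance, at s1:
  At s1: (<>s & q) | []q is true, so ~((<>s & q) | []q) is false.
    At s1: <>s & q is true, []q is false, so (<>s & q) | []q is true.
      At s1: <>s is true, q is true, so <>s & q is true.
      At s1: []q requires q at every successor {s1, s2, s3}.
        q fails at s2, so []q is false at s1.
Satisfying worlds: {s0, s2, s4, s5}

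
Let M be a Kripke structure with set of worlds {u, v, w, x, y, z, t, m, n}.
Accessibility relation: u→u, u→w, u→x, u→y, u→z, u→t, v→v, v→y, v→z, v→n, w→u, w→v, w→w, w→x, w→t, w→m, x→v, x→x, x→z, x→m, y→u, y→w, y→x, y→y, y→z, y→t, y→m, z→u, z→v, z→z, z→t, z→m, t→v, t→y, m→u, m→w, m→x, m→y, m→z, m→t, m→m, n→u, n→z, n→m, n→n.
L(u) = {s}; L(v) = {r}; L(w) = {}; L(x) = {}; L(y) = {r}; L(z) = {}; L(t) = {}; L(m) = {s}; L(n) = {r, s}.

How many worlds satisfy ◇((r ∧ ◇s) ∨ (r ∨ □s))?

9

Let φ = ◇((r ∧ ◇s) ∨ (r ∨ □s)). Evaluate φ at each world:
  u (successors {u, w, x, y, z, t}): φ is true.
  v (successors {v, y, z, n}): φ is true.
  w (successors {u, v, w, x, t, m}): φ is true.
  x (successors {v, x, z, m}): φ is true.
  y (successors {u, w, x, y, z, t, m}): φ is true.
  z (successors {u, v, z, t, m}): φ is true.
  t (successors {v, y}): φ is true.
  m (successors {u, w, x, y, z, t, m}): φ is true.
  n (successors {u, z, m, n}): φ is true.
For instance, at w:
  At w: ◇((r ∧ ◇s) ∨ (r ∨ □s)) requires (r ∧ ◇s) ∨ (r ∨ □s) at some successor in {u, v, w, x, t, m}.
    (r ∧ ◇s) ∨ (r ∨ □s) holds at v, so ◇((r ∧ ◇s) ∨ (r ∨ □s)) is true at w.
      At v: r ∧ ◇s is true, r ∨ □s is true, so (r ∧ ◇s) ∨ (r ∨ □s) is true.
Satisfying worlds: {u, v, w, x, y, z, t, m, n}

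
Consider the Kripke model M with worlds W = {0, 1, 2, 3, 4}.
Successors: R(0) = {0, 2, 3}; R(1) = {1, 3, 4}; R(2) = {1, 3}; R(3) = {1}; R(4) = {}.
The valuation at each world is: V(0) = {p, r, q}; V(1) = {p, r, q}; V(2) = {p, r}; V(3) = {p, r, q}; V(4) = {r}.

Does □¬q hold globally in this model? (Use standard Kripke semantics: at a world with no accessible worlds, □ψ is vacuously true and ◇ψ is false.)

Let φ = □¬q. Evaluate φ at each world:
  0 (successors {0, 2, 3}): φ is false.
  1 (successors {1, 3, 4}): φ is false.
  2 (successors {1, 3}): φ is false.
  3 (successors {1}): φ is false.
  4 (successors ∅): φ is true.
Detail at 0 (counterexample):
  At 0: □¬q requires ¬q at every successor {0, 2, 3}.
    ¬q fails at 0, so □¬q is false at 0.

No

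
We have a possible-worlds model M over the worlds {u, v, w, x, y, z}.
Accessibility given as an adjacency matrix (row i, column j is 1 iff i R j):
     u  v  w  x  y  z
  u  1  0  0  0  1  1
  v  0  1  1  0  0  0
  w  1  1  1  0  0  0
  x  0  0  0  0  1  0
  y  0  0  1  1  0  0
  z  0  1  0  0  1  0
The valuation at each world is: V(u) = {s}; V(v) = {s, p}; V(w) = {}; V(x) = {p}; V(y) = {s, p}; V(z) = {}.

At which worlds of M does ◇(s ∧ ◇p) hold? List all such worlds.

Recall that ◇ψ holds at a world iff ψ holds at some accessible world.
Let φ = ◇(s ∧ ◇p). Evaluate φ at each world:
  u (successors {u, y, z}): φ is true.
  v (successors {v, w}): φ is true.
  w (successors {u, v, w}): φ is true.
  x (successors {y}): φ is true.
  y (successors {w, x}): φ is false.
  z (successors {v, y}): φ is true.
For instance, at w:
  At w: ◇(s ∧ ◇p) requires s ∧ ◇p at some successor in {u, v, w}.
    s ∧ ◇p holds at u, so ◇(s ∧ ◇p) is true at w.
      At u: s is true, ◇p is true, so s ∧ ◇p is true.
Satisfying worlds: {u, v, w, x, z}

u, v, w, x, z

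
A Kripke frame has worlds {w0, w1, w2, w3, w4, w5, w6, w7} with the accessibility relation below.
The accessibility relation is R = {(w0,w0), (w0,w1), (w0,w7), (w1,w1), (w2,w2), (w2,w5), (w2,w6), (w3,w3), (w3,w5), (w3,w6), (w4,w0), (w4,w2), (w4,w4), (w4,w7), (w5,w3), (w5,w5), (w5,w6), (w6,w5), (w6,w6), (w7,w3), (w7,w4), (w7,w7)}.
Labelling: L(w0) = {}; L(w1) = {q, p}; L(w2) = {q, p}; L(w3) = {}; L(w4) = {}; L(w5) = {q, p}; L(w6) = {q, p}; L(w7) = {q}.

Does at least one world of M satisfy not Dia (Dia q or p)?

No

Recall that Dia ψ holds at a world iff ψ holds at some accessible world.
Let φ = not Dia (Dia q or p). Evaluate φ at each world:
  w0 (successors {w0, w1, w7}): φ is false.
  w1 (successors {w1}): φ is false.
  w2 (successors {w2, w5, w6}): φ is false.
  w3 (successors {w3, w5, w6}): φ is false.
  w4 (successors {w0, w2, w4, w7}): φ is false.
  w5 (successors {w3, w5, w6}): φ is false.
  w6 (successors {w5, w6}): φ is false.
  w7 (successors {w3, w4, w7}): φ is false.
For instance, at w5:
  At w5: Dia (Dia q or p) is true, so not Dia (Dia q or p) is false.
    At w5: Dia (Dia q or p) requires Dia q or p at some successor in {w3, w5, w6}.
      Dia q or p holds at w3, so Dia (Dia q or p) is true at w5.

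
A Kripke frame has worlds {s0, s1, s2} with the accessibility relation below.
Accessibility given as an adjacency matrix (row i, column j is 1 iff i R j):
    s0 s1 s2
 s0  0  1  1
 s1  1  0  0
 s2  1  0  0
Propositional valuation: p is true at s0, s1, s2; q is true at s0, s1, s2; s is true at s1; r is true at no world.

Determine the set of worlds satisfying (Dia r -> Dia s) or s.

s0, s1, s2

Let φ = (Dia r -> Dia s) or s. Evaluate φ at each world:
  s0 (successors {s1, s2}): φ is true.
  s1 (successors {s0}): φ is true.
  s2 (successors {s0}): φ is true.
For instance, at s0:
  At s0: Dia r -> Dia s is true, s is false, so (Dia r -> Dia s) or s is true.
    At s0: Dia r is false, Dia s is true, so Dia r -> Dia s is true.
      At s0: Dia r requires r at some successor in {s1, s2}.
        At s1: r is false.
        At s2: r is false.
      So Dia r is false at s0.
      At s0: Dia s requires s at some successor in {s1, s2}.
        s holds at s1, so Dia s is true at s0.
Satisfying worlds: {s0, s1, s2}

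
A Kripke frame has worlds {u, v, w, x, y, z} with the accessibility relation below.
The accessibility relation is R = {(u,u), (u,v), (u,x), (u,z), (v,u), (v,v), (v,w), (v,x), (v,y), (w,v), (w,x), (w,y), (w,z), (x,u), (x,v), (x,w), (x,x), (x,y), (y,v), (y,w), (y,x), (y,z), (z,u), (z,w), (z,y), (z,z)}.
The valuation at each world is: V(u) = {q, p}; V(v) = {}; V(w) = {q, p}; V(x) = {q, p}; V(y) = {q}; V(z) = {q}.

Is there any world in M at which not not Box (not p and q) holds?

No

Recall that Box ψ holds at a world iff ψ holds at every accessible world, and Dia ψ holds iff ψ holds at some accessible world.
Let φ = not not Box (not p and q). Evaluate φ at each world:
  u (successors {u, v, x, z}): φ is false.
  v (successors {u, v, w, x, y}): φ is false.
  w (successors {v, x, y, z}): φ is false.
  x (successors {u, v, w, x, y}): φ is false.
  y (successors {v, w, x, z}): φ is false.
  z (successors {u, w, y, z}): φ is false.
For instance, at y:
  At y: not Box (not p and q) is true, so not not Box (not p and q) is false.
    At y: Box (not p and q) is false, so not Box (not p and q) is true.
      At y: Box (not p and q) requires not p and q at every successor {v, w, x, z}.
        not p and q fails at v, so Box (not p and q) is false at y.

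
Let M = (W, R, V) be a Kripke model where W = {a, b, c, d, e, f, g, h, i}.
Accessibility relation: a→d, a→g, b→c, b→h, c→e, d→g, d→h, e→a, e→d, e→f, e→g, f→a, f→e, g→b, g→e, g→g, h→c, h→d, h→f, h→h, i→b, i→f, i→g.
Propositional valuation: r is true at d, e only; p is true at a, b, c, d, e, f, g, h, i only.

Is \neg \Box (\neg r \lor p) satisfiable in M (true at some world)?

No

Let φ = \neg \Box (\neg r \lor p). Evaluate φ at each world:
  a (successors {d, g}): φ is false.
  b (successors {c, h}): φ is false.
  c (successors {e}): φ is false.
  d (successors {g, h}): φ is false.
  e (successors {a, d, f, g}): φ is false.
  f (successors {a, e}): φ is false.
  g (successors {b, e, g}): φ is false.
  h (successors {c, d, f, h}): φ is false.
  i (successors {b, f, g}): φ is false.
For instance, at b:
  At b: \Box (\neg r \lor p) is true, so \neg \Box (\neg r \lor p) is false.
    At b: \Box (\neg r \lor p) requires \neg r \lor p at every successor {c, h}.
      At c: \neg r \lor p is true.
      At h: \neg r \lor p is true.
    So \Box (\neg r \lor p) is true at b.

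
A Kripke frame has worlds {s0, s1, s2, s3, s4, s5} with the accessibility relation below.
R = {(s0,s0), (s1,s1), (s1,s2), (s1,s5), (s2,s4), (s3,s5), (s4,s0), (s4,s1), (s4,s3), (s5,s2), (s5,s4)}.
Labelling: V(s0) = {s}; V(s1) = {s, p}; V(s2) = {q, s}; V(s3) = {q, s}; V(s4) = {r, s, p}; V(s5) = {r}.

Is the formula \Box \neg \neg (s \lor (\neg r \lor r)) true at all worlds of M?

Let φ = \Box \neg \neg (s \lor (\neg r \lor r)). Evaluate φ at each world:
  s0 (successors {s0}): φ is true.
  s1 (successors {s1, s2, s5}): φ is true.
  s2 (successors {s4}): φ is true.
  s3 (successors {s5}): φ is true.
  s4 (successors {s0, s1, s3}): φ is true.
  s5 (successors {s2, s4}): φ is true.
For instance, at s0:
  At s0: \Box \neg \neg (s \lor (\neg r \lor r)) requires \neg \neg (s \lor (\neg r \lor r)) at every successor {s0}.
    At s0: \neg \neg (s \lor (\neg r \lor r)) is true.
  So \Box \neg \neg (s \lor (\neg r \lor r)) is true at s0.

Yes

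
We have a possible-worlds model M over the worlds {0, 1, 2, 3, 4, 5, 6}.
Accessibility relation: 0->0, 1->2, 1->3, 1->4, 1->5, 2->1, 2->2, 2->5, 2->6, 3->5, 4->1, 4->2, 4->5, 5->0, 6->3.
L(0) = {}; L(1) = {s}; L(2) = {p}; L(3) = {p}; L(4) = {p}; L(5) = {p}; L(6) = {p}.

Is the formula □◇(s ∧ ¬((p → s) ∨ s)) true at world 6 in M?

At 6: □◇(s ∧ ¬((p → s) ∨ s)) requires ◇(s ∧ ¬((p → s) ∨ s)) at every successor {3}.
  ◇(s ∧ ¬((p → s) ∨ s)) fails at 3, so □◇(s ∧ ¬((p → s) ∨ s)) is false at 6.
    At 3: ◇(s ∧ ¬((p → s) ∨ s)) requires s ∧ ¬((p → s) ∨ s) at some successor in {5}.
      At 5: s ∧ ¬((p → s) ∨ s) is false.
    So ◇(s ∧ ¬((p → s) ∨ s)) is false at 3.

No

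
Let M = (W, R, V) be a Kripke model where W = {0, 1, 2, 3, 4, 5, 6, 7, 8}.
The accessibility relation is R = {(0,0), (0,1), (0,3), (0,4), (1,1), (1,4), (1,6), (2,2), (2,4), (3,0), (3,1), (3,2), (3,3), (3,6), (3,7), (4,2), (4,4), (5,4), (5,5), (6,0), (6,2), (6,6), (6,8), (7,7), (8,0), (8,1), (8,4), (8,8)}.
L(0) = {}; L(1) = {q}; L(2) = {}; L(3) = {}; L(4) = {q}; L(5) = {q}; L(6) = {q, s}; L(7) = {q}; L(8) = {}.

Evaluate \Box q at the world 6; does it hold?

At 6: \Box q requires q at every successor {0, 2, 6, 8}.
  q fails at 0, so \Box q is false at 6.

No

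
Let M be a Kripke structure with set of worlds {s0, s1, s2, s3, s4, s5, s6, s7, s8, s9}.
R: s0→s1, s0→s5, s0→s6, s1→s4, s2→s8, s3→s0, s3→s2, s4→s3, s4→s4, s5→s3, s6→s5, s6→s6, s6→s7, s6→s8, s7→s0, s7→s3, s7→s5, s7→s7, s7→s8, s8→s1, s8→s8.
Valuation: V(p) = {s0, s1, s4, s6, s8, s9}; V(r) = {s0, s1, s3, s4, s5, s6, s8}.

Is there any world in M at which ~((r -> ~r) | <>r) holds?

No

Let φ = ~((r -> ~r) | <>r). Evaluate φ at each world:
  s0 (successors {s1, s5, s6}): φ is false.
  s1 (successors {s4}): φ is false.
  s2 (successors {s8}): φ is false.
  s3 (successors {s0, s2}): φ is false.
  s4 (successors {s3, s4}): φ is false.
  s5 (successors {s3}): φ is false.
  s6 (successors {s5, s6, s7, s8}): φ is false.
  s7 (successors {s0, s3, s5, s7, s8}): φ is false.
  s8 (successors {s1, s8}): φ is false.
  s9 (successors ∅): φ is false.
For instance, at s1:
  At s1: (r -> ~r) | <>r is true, so ~((r -> ~r) | <>r) is false.
    At s1: r -> ~r is false, <>r is true, so (r -> ~r) | <>r is true.
      At s1: <>r requires r at some successor in {s4}.
        r holds at s4, so <>r is true at s1.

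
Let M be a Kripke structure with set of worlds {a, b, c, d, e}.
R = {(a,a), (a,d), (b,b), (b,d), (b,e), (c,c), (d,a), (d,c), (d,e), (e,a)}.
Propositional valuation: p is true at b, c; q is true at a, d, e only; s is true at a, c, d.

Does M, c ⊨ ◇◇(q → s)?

Yes

Recall that ◇ψ holds at a world iff ψ holds at some accessible world.
At c: ◇◇(q → s) requires ◇(q → s) at some successor in {c}.
  ◇(q → s) holds at c, so ◇◇(q → s) is true at c.
    At c: ◇(q → s) requires q → s at some successor in {c}.
      q → s holds at c, so ◇(q → s) is true at c.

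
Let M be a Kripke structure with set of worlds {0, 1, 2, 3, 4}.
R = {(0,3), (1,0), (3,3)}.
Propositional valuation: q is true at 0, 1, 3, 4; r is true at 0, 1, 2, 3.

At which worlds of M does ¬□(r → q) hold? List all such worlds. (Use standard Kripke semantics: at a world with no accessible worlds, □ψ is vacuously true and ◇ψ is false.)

none

Let φ = ¬□(r → q). Evaluate φ at each world:
  0 (successors {3}): φ is false.
  1 (successors {0}): φ is false.
  2 (successors ∅): φ is false.
  3 (successors {3}): φ is false.
  4 (successors ∅): φ is false.
For instance, at 3:
  At 3: □(r → q) is true, so ¬□(r → q) is false.
    At 3: □(r → q) requires r → q at every successor {3}.
      At 3: r → q is true.
    So □(r → q) is true at 3.
Satisfying worlds: none.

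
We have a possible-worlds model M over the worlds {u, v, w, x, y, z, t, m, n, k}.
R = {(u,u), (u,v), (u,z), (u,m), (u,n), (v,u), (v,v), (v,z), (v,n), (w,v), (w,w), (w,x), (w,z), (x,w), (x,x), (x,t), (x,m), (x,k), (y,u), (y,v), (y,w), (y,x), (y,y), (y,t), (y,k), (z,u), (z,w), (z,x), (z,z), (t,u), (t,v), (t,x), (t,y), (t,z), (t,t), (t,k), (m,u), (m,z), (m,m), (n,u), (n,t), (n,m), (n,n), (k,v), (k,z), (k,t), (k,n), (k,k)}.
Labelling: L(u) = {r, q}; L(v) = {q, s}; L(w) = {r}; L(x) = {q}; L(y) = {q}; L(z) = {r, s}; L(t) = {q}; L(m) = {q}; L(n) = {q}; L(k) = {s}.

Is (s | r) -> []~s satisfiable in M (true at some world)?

Yes

Recall that []ψ holds at a world iff ψ holds at every accessible world, and <>ψ holds iff ψ holds at some accessible world.
Let φ = (s | r) -> []~s. Evaluate φ at each world:
  u (successors {u, v, z, m, n}): φ is false.
  v (successors {u, v, z, n}): φ is false.
  w (successors {v, w, x, z}): φ is false.
  x (successors {w, x, t, m, k}): φ is true.
  y (successors {u, v, w, x, y, t, k}): φ is true.
  z (successors {u, w, x, z}): φ is false.
  t (successors {u, v, x, y, z, t, k}): φ is true.
  m (successors {u, z, m}): φ is true.
  n (successors {u, t, m, n}): φ is true.
  k (successors {v, z, t, n, k}): φ is false.
Detail at x (witness):
  At x: s | r is false, []~s is false, so (s | r) -> []~s is true.
    At x: []~s requires ~s at every successor {w, x, t, m, k}.
      ~s fails at k, so []~s is false at x.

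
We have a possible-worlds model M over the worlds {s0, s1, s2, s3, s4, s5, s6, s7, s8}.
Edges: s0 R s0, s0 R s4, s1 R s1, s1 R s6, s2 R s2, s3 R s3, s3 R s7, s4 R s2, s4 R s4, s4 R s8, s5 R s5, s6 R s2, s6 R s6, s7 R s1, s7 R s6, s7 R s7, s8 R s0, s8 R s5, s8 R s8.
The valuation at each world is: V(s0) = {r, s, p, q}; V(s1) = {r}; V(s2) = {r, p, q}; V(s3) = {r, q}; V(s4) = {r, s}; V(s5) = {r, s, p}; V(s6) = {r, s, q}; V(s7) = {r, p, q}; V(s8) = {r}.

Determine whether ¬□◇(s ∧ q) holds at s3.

Yes

At s3: □◇(s ∧ q) is false, so ¬□◇(s ∧ q) is true.
  At s3: □◇(s ∧ q) requires ◇(s ∧ q) at every successor {s3, s7}.
    ◇(s ∧ q) fails at s3, so □◇(s ∧ q) is false at s3.
      At s3: ◇(s ∧ q) requires s ∧ q at some successor in {s3, s7}.
        At s3: s ∧ q is false.
        At s7: s ∧ q is false.
      So ◇(s ∧ q) is false at s3.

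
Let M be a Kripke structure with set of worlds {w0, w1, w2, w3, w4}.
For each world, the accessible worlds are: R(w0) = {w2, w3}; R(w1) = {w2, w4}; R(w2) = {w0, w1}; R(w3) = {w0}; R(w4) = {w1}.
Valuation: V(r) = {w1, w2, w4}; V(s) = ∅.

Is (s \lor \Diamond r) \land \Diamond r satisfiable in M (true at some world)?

Let φ = (s \lor \Diamond r) \land \Diamond r. Evaluate φ at each world:
  w0 (successors {w2, w3}): φ is true.
  w1 (successors {w2, w4}): φ is true.
  w2 (successors {w0, w1}): φ is true.
  w3 (successors {w0}): φ is false.
  w4 (successors {w1}): φ is true.
Detail at w0 (witness):
  At w0: s \lor \Diamond r is true, \Diamond r is true, so (s \lor \Diamond r) \land \Diamond r is true.
    At w0: s is false, \Diamond r is true, so s \lor \Diamond r is true.
      At w0: \Diamond r requires r at some successor in {w2, w3}.
        r holds at w2, so \Diamond r is true at w0.
    At w0: \Diamond r requires r at some successor in {w2, w3}.
      r holds at w2, so \Diamond r is true at w0.

Yes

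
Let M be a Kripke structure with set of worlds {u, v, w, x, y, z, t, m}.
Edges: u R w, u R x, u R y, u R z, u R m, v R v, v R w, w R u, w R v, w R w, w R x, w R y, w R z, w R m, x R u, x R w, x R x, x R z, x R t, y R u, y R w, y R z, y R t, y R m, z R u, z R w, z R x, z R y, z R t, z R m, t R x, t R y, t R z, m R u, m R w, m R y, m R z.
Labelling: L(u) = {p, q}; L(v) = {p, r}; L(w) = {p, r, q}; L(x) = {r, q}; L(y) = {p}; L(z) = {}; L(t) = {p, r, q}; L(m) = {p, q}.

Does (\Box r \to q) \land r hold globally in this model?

No

Recall that \Box ψ holds at a world iff ψ holds at every accessible world, and \Diamond ψ holds iff ψ holds at some accessible world.
Let φ = (\Box r \to q) \land r. Evaluate φ at each world:
  u (successors {w, x, y, z, m}): φ is false.
  v (successors {v, w}): φ is false.
  w (successors {u, v, w, x, y, z, m}): φ is true.
  x (successors {u, w, x, z, t}): φ is true.
  y (successors {u, w, z, t, m}): φ is false.
  z (successors {u, w, x, y, t, m}): φ is false.
  t (successors {x, y, z}): φ is true.
  m (successors {u, w, y, z}): φ is false.
Detail at u (counterexample):
  At u: \Box r \to q is true, r is false, so (\Box r \to q) \land r is false.
    At u: \Box r is false, q is true, so \Box r \to q is true.
      At u: \Box r requires r at every successor {w, x, y, z, m}.
        r fails at y, so \Box r is false at u.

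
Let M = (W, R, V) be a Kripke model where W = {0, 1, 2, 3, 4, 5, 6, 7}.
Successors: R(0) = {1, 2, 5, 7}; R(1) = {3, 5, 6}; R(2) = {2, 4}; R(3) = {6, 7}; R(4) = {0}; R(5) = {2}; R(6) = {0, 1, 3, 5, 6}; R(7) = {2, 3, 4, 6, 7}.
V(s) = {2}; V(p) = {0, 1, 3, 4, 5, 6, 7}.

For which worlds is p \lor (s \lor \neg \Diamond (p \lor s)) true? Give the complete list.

0, 1, 2, 3, 4, 5, 6, 7

Let φ = p \lor (s \lor \neg \Diamond (p \lor s)). Evaluate φ at each world:
  0 (successors {1, 2, 5, 7}): φ is true.
  1 (successors {3, 5, 6}): φ is true.
  2 (successors {2, 4}): φ is true.
  3 (successors {6, 7}): φ is true.
  4 (successors {0}): φ is true.
  5 (successors {2}): φ is true.
  6 (successors {0, 1, 3, 5, 6}): φ is true.
  7 (successors {2, 3, 4, 6, 7}): φ is true.
For instance, at 4:
  At 4: p is true, s \lor \neg \Diamond (p \lor s) is false, so p \lor (s \lor \neg \Diamond (p \lor s)) is true.
    At 4: s is false, \neg \Diamond (p \lor s) is false, so s \lor \neg \Diamond (p \lor s) is false.
      At 4: \Diamond (p \lor s) is true, so \neg \Diamond (p \lor s) is false.
Satisfying worlds: {0, 1, 2, 3, 4, 5, 6, 7}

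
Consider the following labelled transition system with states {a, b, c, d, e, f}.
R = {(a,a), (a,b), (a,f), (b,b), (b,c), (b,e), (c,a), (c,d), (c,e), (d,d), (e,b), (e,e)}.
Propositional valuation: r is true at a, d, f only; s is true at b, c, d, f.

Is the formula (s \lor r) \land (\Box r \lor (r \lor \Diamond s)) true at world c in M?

Yes

Recall that \Box ψ holds at a world iff ψ holds at every accessible world, and \Diamond ψ holds iff ψ holds at some accessible world.
At c: s \lor r is true, \Box r \lor (r \lor \Diamond s) is true, so (s \lor r) \land (\Box r \lor (r \lor \Diamond s)) is true.
  At c: \Box r is false, r \lor \Diamond s is true, so \Box r \lor (r \lor \Diamond s) is true.
    At c: \Box r requires r at every successor {a, d, e}.
      r fails at e, so \Box r is false at c.
    At c: r is false, \Diamond s is true, so r \lor \Diamond s is true.
      At c: \Diamond s requires s at some successor in {a, d, e}.
        s holds at d, so \Diamond s is true at c.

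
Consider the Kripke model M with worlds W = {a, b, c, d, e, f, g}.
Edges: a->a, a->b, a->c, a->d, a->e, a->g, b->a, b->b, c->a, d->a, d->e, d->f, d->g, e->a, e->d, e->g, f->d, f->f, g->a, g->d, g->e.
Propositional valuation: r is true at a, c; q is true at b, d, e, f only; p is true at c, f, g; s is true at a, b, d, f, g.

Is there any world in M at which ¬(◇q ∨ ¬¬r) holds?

No

Recall that ◇ψ holds at a world iff ψ holds at some accessible world.
Let φ = ¬(◇q ∨ ¬¬r). Evaluate φ at each world:
  a (successors {a, b, c, d, e, g}): φ is false.
  b (successors {a, b}): φ is false.
  c (successors {a}): φ is false.
  d (successors {a, e, f, g}): φ is false.
  e (successors {a, d, g}): φ is false.
  f (successors {d, f}): φ is false.
  g (successors {a, d, e}): φ is false.
For instance, at d:
  At d: ◇q ∨ ¬¬r is true, so ¬(◇q ∨ ¬¬r) is false.
    At d: ◇q is true, ¬¬r is false, so ◇q ∨ ¬¬r is true.
      At d: ◇q requires q at some successor in {a, e, f, g}.
        q holds at e, so ◇q is true at d.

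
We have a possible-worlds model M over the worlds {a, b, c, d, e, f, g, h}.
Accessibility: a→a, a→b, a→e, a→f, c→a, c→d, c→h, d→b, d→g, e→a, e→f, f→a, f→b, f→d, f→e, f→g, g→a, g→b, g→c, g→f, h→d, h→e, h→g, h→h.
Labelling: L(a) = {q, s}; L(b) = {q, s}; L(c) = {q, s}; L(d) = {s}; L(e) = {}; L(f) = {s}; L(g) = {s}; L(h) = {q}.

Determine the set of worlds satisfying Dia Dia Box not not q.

Let φ = Dia Dia Box not not q. Evaluate φ at each world:
  a (successors {a, b, e, f}): φ is true.
  b (successors ∅): φ is false.
  c (successors {a, d, h}): φ is true.
  d (successors {b, g}): φ is true.
  e (successors {a, f}): φ is true.
  f (successors {a, b, d, e, g}): φ is true.
  g (successors {a, b, c, f}): φ is true.
  h (successors {d, e, g, h}): φ is true.
For instance, at h:
  At h: Dia Dia Box not not q requires Dia Box not not q at some successor in {d, e, g, h}.
    Dia Box not not q holds at d, so Dia Dia Box not not q is true at h.
      At d: Dia Box not not q requires Box not not q at some successor in {b, g}.
        Box not not q holds at b, so Dia Box not not q is true at d.
Satisfying worlds: {a, c, d, e, f, g, h}

a, c, d, e, f, g, h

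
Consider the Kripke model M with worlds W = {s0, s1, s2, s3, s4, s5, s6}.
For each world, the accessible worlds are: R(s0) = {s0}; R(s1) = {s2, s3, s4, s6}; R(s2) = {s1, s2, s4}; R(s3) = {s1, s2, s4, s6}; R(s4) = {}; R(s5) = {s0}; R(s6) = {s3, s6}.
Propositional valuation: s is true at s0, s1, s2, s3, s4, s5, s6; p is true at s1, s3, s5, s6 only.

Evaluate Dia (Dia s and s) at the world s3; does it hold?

Yes

Recall that Dia ψ holds at a world iff ψ holds at some accessible world.
At s3: Dia (Dia s and s) requires Dia s and s at some successor in {s1, s2, s4, s6}.
  Dia s and s holds at s1, so Dia (Dia s and s) is true at s3.
    At s1: Dia s is true, s is true, so Dia s and s is true.
      At s1: Dia s requires s at some successor in {s2, s3, s4, s6}.
        s holds at s2, so Dia s is true at s1.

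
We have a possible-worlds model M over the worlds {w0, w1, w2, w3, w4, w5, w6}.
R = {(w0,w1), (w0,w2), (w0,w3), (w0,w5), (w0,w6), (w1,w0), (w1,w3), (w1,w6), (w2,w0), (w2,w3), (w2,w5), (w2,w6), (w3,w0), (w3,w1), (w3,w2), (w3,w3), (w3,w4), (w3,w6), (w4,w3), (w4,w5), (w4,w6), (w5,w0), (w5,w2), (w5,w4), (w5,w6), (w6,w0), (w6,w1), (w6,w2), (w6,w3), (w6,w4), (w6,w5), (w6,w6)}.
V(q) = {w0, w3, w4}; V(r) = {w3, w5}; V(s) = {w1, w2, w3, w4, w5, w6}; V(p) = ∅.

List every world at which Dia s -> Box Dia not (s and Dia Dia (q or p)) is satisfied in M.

w0, w4

Let φ = Dia s -> Box Dia not (s and Dia Dia (q or p)). Evaluate φ at each world:
  w0 (successors {w1, w2, w3, w5, w6}): φ is true.
  w1 (successors {w0, w3, w6}): φ is false.
  w2 (successors {w0, w3, w5, w6}): φ is false.
  w3 (successors {w0, w1, w2, w3, w4, w6}): φ is false.
  w4 (successors {w3, w5, w6}): φ is true.
  w5 (successors {w0, w2, w4, w6}): φ is false.
  w6 (successors {w0, w1, w2, w3, w4, w5, w6}): φ is false.
For instance, at w3:
  At w3: Dia s is true, Box Dia not (s and Dia Dia (q or p)) is false, so Dia s -> Box Dia not (s and Dia Dia (q or p)) is false.
    At w3: Dia s requires s at some successor in {w0, w1, w2, w3, w4, w6}.
      s holds at w1, so Dia s is true at w3.
    At w3: Box Dia not (s and Dia Dia (q or p)) requires Dia not (s and Dia Dia (q or p)) at every successor {w0, w1, w2, w3, w4, w6}.
      Dia not (s and Dia Dia (q or p)) fails at w0, so Box Dia not (s and Dia Dia (q or p)) is false at w3.
Satisfying worlds: {w0, w4}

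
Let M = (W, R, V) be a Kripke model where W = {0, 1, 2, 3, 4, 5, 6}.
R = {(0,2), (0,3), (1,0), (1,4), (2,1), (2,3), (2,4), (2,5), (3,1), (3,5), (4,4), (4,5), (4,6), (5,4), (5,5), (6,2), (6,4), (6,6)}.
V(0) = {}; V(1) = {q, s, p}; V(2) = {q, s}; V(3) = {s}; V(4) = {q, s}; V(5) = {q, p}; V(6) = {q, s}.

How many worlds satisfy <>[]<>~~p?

Let φ = <>[]<>~~p. Evaluate φ at each world:
  0 (successors {2, 3}): φ is false.
  1 (successors {0, 4}): φ is true.
  2 (successors {1, 3, 4, 5}): φ is true.
  3 (successors {1, 5}): φ is true.
  4 (successors {4, 5, 6}): φ is true.
  5 (successors {4, 5}): φ is true.
  6 (successors {2, 4, 6}): φ is false.
For instance, at 3:
  At 3: <>[]<>~~p requires []<>~~p at some successor in {1, 5}.
    []<>~~p holds at 5, so <>[]<>~~p is true at 3.
      At 5: []<>~~p requires <>~~p at every successor {4, 5}.
        At 4: <>~~p is true.
        At 5: <>~~p is true.
      So []<>~~p is true at 5.
Satisfying worlds: {1, 2, 3, 4, 5}

5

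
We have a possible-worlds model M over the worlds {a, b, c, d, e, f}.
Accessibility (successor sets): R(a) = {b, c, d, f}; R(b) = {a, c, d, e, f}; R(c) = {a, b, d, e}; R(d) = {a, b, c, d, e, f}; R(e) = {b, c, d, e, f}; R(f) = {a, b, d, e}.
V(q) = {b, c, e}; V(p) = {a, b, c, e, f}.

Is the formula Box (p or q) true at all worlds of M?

No

Let φ = Box (p or q). Evaluate φ at each world:
  a (successors {b, c, d, f}): φ is false.
  b (successors {a, c, d, e, f}): φ is false.
  c (successors {a, b, d, e}): φ is false.
  d (successors {a, b, c, d, e, f}): φ is false.
  e (successors {b, c, d, e, f}): φ is false.
  f (successors {a, b, d, e}): φ is false.
Detail at a (counterexample):
  At a: Box (p or q) requires p or q at every successor {b, c, d, f}.
    p or q fails at d, so Box (p or q) is false at a.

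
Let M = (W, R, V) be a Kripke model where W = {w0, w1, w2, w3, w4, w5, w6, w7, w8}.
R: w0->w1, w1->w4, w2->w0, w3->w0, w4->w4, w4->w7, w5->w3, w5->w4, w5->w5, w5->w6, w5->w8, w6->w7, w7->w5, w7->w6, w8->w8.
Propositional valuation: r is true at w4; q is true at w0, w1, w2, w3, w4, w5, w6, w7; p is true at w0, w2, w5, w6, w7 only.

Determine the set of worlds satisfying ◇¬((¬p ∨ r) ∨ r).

w2, w3, w4, w5, w6, w7

Let φ = ◇¬((¬p ∨ r) ∨ r). Evaluate φ at each world:
  w0 (successors {w1}): φ is false.
  w1 (successors {w4}): φ is false.
  w2 (successors {w0}): φ is true.
  w3 (successors {w0}): φ is true.
  w4 (successors {w4, w7}): φ is true.
  w5 (successors {w3, w4, w5, w6, w8}): φ is true.
  w6 (successors {w7}): φ is true.
  w7 (successors {w5, w6}): φ is true.
  w8 (successors {w8}): φ is false.
For instance, at w6:
  At w6: ◇¬((¬p ∨ r) ∨ r) requires ¬((¬p ∨ r) ∨ r) at some successor in {w7}.
    ¬((¬p ∨ r) ∨ r) holds at w7, so ◇¬((¬p ∨ r) ∨ r) is true at w6.
Satisfying worlds: {w2, w3, w4, w5, w6, w7}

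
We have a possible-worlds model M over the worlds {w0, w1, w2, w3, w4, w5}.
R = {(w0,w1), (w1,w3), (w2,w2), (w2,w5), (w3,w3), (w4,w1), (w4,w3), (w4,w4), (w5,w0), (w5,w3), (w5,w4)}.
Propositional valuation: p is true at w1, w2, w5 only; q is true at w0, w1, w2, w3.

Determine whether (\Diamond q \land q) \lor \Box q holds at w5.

No

Recall that \Box ψ holds at a world iff ψ holds at every accessible world, and \Diamond ψ holds iff ψ holds at some accessible world.
At w5: \Diamond q \land q is false, \Box q is false, so (\Diamond q \land q) \lor \Box q is false.
  At w5: \Diamond q is true, q is false, so \Diamond q \land q is false.
    At w5: \Diamond q requires q at some successor in {w0, w3, w4}.
      q holds at w0, so \Diamond q is true at w5.
  At w5: \Box q requires q at every successor {w0, w3, w4}.
    q fails at w4, so \Box q is false at w5.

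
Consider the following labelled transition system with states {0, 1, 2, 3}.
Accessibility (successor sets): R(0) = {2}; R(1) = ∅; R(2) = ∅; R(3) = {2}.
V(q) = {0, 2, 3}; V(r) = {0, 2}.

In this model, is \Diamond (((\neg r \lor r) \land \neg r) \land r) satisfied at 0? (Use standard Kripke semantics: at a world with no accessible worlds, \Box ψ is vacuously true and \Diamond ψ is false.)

No

Recall that \Diamond ψ holds at a world iff ψ holds at some accessible world.
At 0: \Diamond (((\neg r \lor r) \land \neg r) \land r) requires ((\neg r \lor r) \land \neg r) \land r at some successor in {2}.
  At 2: ((\neg r \lor r) \land \neg r) \land r is false.
So \Diamond (((\neg r \lor r) \land \neg r) \land r) is false at 0.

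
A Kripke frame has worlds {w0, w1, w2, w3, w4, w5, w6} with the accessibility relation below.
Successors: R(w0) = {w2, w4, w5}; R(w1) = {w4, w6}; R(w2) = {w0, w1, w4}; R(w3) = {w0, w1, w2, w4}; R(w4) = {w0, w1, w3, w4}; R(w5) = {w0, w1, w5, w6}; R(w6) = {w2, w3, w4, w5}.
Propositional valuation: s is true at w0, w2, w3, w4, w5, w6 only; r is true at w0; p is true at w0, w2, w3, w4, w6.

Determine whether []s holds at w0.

Recall that []ψ holds at a world iff ψ holds at every accessible world, and <>ψ holds iff ψ holds at some accessible world.
At w0: []s requires s at every successor {w2, w4, w5}.
  At w2: s is true.
  At w4: s is true.
  At w5: s is true.
So []s is true at w0.

Yes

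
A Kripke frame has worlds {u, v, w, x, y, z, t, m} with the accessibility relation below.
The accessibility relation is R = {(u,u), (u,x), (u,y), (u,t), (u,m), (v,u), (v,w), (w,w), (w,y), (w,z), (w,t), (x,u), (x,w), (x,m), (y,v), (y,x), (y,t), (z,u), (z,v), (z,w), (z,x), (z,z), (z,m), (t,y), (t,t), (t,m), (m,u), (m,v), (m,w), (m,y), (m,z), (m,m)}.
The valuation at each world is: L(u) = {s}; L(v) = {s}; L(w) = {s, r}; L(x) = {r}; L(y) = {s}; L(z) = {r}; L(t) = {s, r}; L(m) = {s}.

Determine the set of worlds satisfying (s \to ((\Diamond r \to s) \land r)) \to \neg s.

u, v, x, y, z, m

Recall that \Diamond ψ holds at a world iff ψ holds at some accessible world.
Let φ = (s \to ((\Diamond r \to s) \land r)) \to \neg s. Evaluate φ at each world:
  u (successors {u, x, y, t, m}): φ is true.
  v (successors {u, w}): φ is true.
  w (successors {w, y, z, t}): φ is false.
  x (successors {u, w, m}): φ is true.
  y (successors {v, x, t}): φ is true.
  z (successors {u, v, w, x, z, m}): φ is true.
  t (successors {y, t, m}): φ is false.
  m (successors {u, v, w, y, z, m}): φ is true.
For instance, at u:
  At u: s \to ((\Diamond r \to s) \land r) is false, \neg s is false, so (s \to ((\Diamond r \to s) \land r)) \to \neg s is true.
    At u: s is true, (\Diamond r \to s) \land r is false, so s \to ((\Diamond r \to s) \land r) is false.
      At u: \Diamond r \to s is true, r is false, so (\Diamond r \to s) \land r is false.
Satisfying worlds: {u, v, x, y, z, m}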